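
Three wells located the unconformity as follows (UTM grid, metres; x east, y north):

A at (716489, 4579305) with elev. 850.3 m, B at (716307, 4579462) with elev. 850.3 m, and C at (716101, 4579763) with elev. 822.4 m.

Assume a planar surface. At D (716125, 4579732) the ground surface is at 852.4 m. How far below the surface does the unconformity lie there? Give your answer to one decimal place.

Let the plane be z = a·x + b·y + c.
B−A: −182a + 157b = 0;  C−A: −388a + 458b = −27.9.
Solving gives a = −0.195200535, b = −0.226283422.
Then c = 850.3 − a·716489 − b·4579305 = 1176930.14.
At (716125, 4579732): z_contact = −139787.98 − 1036317.43 + 1176930.14 = 824.73 m.
Depth below ground = 852.4 − 824.73 = 27.7 m.

27.7 m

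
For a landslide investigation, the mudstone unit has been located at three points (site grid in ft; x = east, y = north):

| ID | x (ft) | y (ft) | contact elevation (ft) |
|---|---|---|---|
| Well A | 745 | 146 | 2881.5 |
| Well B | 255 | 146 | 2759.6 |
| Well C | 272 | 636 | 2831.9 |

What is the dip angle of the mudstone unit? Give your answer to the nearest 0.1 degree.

15.9°

Let the plane be z = a·x + b·y + c.
Well B−Well A: −490a + 0b = −121.9;  Well C−Well A: −473a + 490b = −49.6.
Solving gives a = 0.24878, b = 0.13892.
Gradient magnitude |∇z| = √(a² + b²) = √(0.06189 + 0.01930) = 0.28494.
True dip = arctan(0.28494) = 15.9°, dipping toward WSW (azimuth ≈ 241°).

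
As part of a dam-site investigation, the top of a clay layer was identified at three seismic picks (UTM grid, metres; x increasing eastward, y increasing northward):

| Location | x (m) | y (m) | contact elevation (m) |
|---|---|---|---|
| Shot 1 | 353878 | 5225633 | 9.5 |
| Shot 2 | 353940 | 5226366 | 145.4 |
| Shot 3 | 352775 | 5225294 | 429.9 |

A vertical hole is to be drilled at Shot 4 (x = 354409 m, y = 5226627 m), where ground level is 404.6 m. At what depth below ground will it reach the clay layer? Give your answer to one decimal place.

411.8 m

Let the plane be z = a·x + b·y + c.
Shot 2−Shot 1: 62a + 733b = 135.9;  Shot 3−Shot 1: −1103a − 339b = 420.4.
Solving gives a = −0.449818218, b = 0.223449836.
Then c = 9.5 − a·353878 − b·5225633 = −1008476.56.
At (354409, 5226627): z_contact = −159419.62 + 1167888.94 − 1008476.56 = -7.24 m.
Depth below ground = 404.6 − (-7.24) = 411.8 m.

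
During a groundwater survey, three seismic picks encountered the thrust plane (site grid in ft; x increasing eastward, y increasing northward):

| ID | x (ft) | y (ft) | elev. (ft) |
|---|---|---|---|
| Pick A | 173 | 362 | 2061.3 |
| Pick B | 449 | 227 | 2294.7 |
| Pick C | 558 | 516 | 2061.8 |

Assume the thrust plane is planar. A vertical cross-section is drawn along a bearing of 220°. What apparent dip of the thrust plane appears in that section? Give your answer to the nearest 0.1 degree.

25.8°

Let the plane be z = a·x + b·y + c.
Pick B−Pick A: 276a − 135b = 233.4;  Pick C−Pick A: 385a + 154b = 0.5.
Solving gives a = 0.38115, b = −0.94964.
Unit vector along 220° is (sin 220°, cos 220°) = (-0.6428, -0.7660).
Slope in that direction = a·(-0.6428) + b·(-0.7660) = 0.48246.
Apparent dip = arctan|0.48246| = 25.8° (true dip is 45.7°, so apparent ≤ true as expected).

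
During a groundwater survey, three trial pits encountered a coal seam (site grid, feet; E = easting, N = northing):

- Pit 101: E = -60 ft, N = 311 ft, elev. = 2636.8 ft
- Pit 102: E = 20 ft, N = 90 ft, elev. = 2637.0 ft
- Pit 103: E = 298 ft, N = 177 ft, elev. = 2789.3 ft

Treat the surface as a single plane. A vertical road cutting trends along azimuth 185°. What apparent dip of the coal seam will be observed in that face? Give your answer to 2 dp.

12.38°

Let the plane be z = a·E + b·N + c.
Pit 102−Pit 101: 80a − 221b = 0.2;  Pit 103−Pit 101: 358a − 134b = 152.5.
Solving gives a = 0.49235, b = 0.17732.
Unit vector along 185° is (sin 185°, cos 185°) = (-0.0872, -0.9962).
Slope in that direction = a·(-0.0872) + b·(-0.9962) = −0.21956.
Apparent dip = arctan|0.21956| = 12.38° (true dip is 27.6°, so apparent ≤ true as expected).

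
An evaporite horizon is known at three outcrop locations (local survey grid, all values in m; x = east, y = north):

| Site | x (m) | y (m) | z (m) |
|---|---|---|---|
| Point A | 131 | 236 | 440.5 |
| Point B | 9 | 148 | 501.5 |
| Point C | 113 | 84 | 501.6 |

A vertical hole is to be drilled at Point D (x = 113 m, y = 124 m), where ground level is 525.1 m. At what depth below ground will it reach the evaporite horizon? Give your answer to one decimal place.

38.5 m

Two edge vectors: Point A→Point B = (-122, -88, 61), Point A→Point C = (-18, -152, 61.1).
Normal n = (Point A→Point B) × (Point A→Point C) = (3895.2, 6356.2, 16960).
So ∂z/∂x = −n_x/n_z = −0.22967 and ∂z/∂y = −n_y/n_z = −0.37478.
Intercept c from Point A: 440.5 + 30.09 + 88.45 = 559.03.
At (113, 124): z_contact = −25.95 − 46.47 + 559.03 = 486.61 m.
Depth below ground = 525.1 − 486.61 = 38.5 m.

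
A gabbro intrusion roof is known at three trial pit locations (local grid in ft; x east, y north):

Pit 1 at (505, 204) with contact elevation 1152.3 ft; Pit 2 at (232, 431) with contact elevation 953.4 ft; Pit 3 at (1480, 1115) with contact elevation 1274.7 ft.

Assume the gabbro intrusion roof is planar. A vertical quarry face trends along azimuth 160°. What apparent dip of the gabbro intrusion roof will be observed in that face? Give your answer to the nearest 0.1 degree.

Two edge vectors: Pit 1→Pit 2 = (-273, 227, -198.9), Pit 1→Pit 3 = (975, 911, 122.4).
Normal n = (Pit 1→Pit 2) × (Pit 1→Pit 3) = (208982.7, -160512.3, -470028).
So ∂z/∂x = −n_x/n_z = 0.44462 and ∂z/∂y = −n_y/n_z = −0.34150.
Unit vector along 160° is (sin 160°, cos 160°) = (0.3420, -0.9397).
Slope in that direction = a·(0.3420) + b·(-0.9397) = 0.47297.
Apparent dip = arctan|0.47297| = 25.3° (true dip is 29.3°, so apparent ≤ true as expected).

25.3°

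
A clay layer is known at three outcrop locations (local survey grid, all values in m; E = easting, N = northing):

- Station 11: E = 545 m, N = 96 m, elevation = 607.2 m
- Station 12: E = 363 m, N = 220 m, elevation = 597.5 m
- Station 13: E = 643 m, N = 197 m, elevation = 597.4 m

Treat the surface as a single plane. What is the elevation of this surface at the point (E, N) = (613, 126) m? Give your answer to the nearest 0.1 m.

Two edge vectors: Station 11→Station 12 = (-182, 124, -9.7), Station 11→Station 13 = (98, 101, -9.8).
Normal n = (Station 11→Station 12) × (Station 11→Station 13) = (-235.5, -2734.2, -30534).
So ∂z/∂E = −n_x/n_z = −0.00771 and ∂z/∂N = −n_y/n_z = −0.08955.
Intercept c from Station 11: 607.2 + 4.20 + 8.60 = 620.00.
At (613, 126): z = −4.7 − 11.3 + 620.00 = 604.0 m.

604.0 m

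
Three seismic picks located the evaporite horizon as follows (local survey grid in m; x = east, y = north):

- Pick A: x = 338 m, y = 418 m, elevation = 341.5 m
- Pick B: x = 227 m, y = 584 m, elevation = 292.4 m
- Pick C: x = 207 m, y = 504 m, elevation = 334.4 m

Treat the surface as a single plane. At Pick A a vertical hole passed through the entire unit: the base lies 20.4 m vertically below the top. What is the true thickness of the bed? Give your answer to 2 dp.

18.06 m

Let the plane be z = a·x + b·y + c.
Pick B−Pick A: −111a + 166b = −49.1;  Pick C−Pick A: −131a + 86b = −7.1.
Solving gives a = −0.24951, b = −0.46262.
|∇z| = √(a²+b²) = 0.52562, so dip δ = arctan(0.52562) = 27.73°.
True thickness = vertical thickness × cos δ = 20.4 × cos 27.73° = 18.06 m.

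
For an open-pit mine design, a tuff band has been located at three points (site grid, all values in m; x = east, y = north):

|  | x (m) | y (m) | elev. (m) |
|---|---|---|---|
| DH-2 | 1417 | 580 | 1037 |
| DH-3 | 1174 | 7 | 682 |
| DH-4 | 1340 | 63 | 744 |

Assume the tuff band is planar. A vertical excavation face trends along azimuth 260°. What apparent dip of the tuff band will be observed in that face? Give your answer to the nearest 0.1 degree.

Let the plane be z = a·x + b·y + c.
DH-3−DH-2: −243a − 573b = −355;  DH-4−DH-2: −77a − 517b = −293.
Solving gives a = 0.19195, b = 0.53814.
Unit vector along 260° is (sin 260°, cos 260°) = (-0.9848, -0.1736).
Slope in that direction = a·(-0.9848) + b·(-0.1736) = −0.28248.
Apparent dip = arctan|0.28248| = 15.8° (true dip is 29.7°, so apparent ≤ true as expected).

15.8°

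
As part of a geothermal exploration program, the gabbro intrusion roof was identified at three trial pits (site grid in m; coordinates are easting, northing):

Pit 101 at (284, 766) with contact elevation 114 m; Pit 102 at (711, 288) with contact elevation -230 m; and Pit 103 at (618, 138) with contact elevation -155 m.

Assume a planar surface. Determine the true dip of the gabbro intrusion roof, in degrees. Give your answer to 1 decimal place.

Two edge vectors: Pit 101→Pit 102 = (427, -478, -344), Pit 101→Pit 103 = (334, -628, -269).
Normal n = (Pit 101→Pit 102) × (Pit 101→Pit 103) = (-87450, -33, -108504).
So ∂z/∂easting = −n_x/n_z = −0.80596 and ∂z/∂northing = −n_y/n_z = −0.00030.
Gradient magnitude |∇z| = √(a² + b²) = √(0.64957 + 0.00000) = 0.80596.
True dip = arctan(0.80596) = 38.9°, dipping toward E (azimuth ≈ 090°).

38.9°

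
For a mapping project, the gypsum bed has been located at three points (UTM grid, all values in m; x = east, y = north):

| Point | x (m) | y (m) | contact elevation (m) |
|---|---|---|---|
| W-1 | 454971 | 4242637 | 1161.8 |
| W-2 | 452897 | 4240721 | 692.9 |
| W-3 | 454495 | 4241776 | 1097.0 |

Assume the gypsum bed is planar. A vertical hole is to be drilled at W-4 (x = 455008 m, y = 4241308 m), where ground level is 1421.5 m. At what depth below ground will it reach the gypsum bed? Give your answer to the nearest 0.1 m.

112.8 m

Let the plane be z = a·x + b·y + c.
W-2−W-1: −2074a − 1916b = −468.9;  W-3−W-1: −476a − 861b = −64.8.
Solving gives a = 0.319980245, b = −0.101638324.
Then c = 1161.8 − a·454971 − b·4242637 = 286794.58.
At (455008, 4241308): z_contact = 145593.57 − 431079.43 + 286794.58 = 1308.72 m.
Depth below ground = 1421.5 − 1308.72 = 112.8 m.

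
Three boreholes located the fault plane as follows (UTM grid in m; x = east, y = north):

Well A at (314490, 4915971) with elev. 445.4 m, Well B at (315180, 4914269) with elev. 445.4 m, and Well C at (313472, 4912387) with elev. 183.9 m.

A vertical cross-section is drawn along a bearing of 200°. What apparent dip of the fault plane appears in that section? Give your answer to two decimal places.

4.38°

Two edge vectors: Well A→Well B = (690, -1702, 0), Well A→Well C = (-1018, -3584, -261.5).
Normal n = (Well A→Well B) × (Well A→Well C) = (445073, 180435, -4205596).
So ∂z/∂x = −n_x/n_z = 0.10583 and ∂z/∂y = −n_y/n_z = 0.04290.
Unit vector along 200° is (sin 200°, cos 200°) = (-0.3420, -0.9397).
Slope in that direction = a·(-0.3420) + b·(-0.9397) = −0.07651.
Apparent dip = arctan|0.07651| = 4.38° (true dip is 6.5°, so apparent ≤ true as expected).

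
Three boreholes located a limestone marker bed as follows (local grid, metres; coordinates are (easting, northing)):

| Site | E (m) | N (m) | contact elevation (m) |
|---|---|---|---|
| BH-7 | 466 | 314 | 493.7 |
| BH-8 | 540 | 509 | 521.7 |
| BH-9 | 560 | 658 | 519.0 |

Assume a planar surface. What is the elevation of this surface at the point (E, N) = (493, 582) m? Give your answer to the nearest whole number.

483 m

Two edge vectors: BH-7→BH-8 = (74, 195, 28), BH-7→BH-9 = (94, 344, 25.3).
Normal n = (BH-7→BH-8) × (BH-7→BH-9) = (-4698.5, 759.8, 7126).
So ∂z/∂E = −n_x/n_z = 0.65935 and ∂z/∂N = −n_y/n_z = −0.10662.
Intercept c from BH-7: 493.7 − 307.26 + 33.48 = 219.92.
At (493, 582): z = 325.1 − 62.1 + 219.92 = 482.9 m.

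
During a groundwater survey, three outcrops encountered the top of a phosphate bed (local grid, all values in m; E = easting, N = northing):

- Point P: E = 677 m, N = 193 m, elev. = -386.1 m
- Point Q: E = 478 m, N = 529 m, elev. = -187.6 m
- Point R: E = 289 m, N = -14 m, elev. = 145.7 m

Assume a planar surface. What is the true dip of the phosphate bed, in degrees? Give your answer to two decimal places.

52.26°

Two edge vectors: Point P→Point Q = (-199, 336, 198.5), Point P→Point R = (-388, -207, 531.8).
Normal n = (Point P→Point Q) × (Point P→Point R) = (219774.3, 28810.2, 171561).
So ∂z/∂E = −n_x/n_z = −1.28103 and ∂z/∂N = −n_y/n_z = −0.16793.
Gradient magnitude |∇z| = √(a² + b²) = √(1.64103 + 0.02820) = 1.29199.
True dip = arctan(1.29199) = 52.26°, dipping toward E (azimuth ≈ 083°).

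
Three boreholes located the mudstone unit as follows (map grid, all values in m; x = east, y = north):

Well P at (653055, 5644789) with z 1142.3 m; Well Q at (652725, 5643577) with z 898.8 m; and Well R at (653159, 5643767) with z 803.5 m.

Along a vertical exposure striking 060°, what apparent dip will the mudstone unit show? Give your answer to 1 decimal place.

Let the plane be z = a·x + b·y + c.
Well Q−Well P: −330a − 1212b = −243.5;  Well R−Well P: 104a − 1022b = −338.8.
Solving gives a = −0.34916, b = 0.29598.
Unit vector along 060° is (sin 60°, cos 60°) = (0.8660, 0.5000).
Slope in that direction = a·(0.8660) + b·(0.5000) = −0.15439.
Apparent dip = arctan|0.15439| = 8.8° (true dip is 24.6°, so apparent ≤ true as expected).

8.8°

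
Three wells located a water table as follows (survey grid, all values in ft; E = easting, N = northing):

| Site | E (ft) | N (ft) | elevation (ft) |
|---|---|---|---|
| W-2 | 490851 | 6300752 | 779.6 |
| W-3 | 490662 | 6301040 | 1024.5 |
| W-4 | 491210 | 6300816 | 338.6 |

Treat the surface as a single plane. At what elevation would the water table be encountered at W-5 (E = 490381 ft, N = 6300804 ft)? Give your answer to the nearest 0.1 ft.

Two edge vectors: W-2→W-3 = (-189, 288, 244.9), W-2→W-4 = (359, 64, -441).
Normal n = (W-2→W-3) × (W-2→W-4) = (-142681.6, 4570.1, -115488).
So ∂z/∂E = −n_x/n_z = −1.235466888 and ∂z/∂N = −n_y/n_z = 0.039572077.
Intercept c from W-2: 779.6 + 606430.16 − 249333.84 = 357875.92.
At (490381, 6300804): z = −605849.5 + 249335.9 + 357875.92 = 1362.3 ft.

1362.3 ft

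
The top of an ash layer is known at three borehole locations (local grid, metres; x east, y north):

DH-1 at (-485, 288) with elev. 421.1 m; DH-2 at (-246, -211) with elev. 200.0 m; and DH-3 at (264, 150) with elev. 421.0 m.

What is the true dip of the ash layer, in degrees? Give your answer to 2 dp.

26.29°

Let the plane be z = a·x + b·y + c.
DH-2−DH-1: 239a − 499b = −221.1;  DH-3−DH-1: 749a − 138b = −0.1.
Solving gives a = 0.08939, b = 0.48590.
Gradient magnitude |∇z| = √(a² + b²) = √(0.00799 + 0.23610) = 0.49406.
True dip = arctan(0.49406) = 26.29°, dipping toward S (azimuth ≈ 190°).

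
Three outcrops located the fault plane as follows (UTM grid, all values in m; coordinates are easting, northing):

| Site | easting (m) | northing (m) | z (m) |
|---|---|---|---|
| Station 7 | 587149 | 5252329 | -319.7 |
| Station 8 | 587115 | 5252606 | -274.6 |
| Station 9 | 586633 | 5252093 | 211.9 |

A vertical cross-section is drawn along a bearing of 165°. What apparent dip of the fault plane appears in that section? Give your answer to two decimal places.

Let the plane be z = a·easting + b·northing + c.
Station 8−Station 7: −34a + 277b = 45.1;  Station 9−Station 7: −516a − 236b = 531.6.
Solving gives a = −1.04598, b = 0.03443.
Unit vector along 165° is (sin 165°, cos 165°) = (0.2588, -0.9659).
Slope in that direction = a·(0.2588) + b·(-0.9659) = −0.30397.
Apparent dip = arctan|0.30397| = 16.91° (true dip is 46.3°, so apparent ≤ true as expected).

16.91°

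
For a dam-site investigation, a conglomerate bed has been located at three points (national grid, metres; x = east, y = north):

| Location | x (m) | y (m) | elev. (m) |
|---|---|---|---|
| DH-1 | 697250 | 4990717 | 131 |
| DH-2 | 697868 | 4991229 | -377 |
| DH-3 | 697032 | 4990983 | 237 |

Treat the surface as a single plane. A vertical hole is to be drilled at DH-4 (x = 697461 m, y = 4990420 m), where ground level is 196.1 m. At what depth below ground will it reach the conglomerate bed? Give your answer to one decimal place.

Two edge vectors: DH-1→DH-2 = (618, 512, -508), DH-1→DH-3 = (-218, 266, 106).
Normal n = (DH-1→DH-2) × (DH-1→DH-3) = (189400, 45236, 276004).
So ∂z/∂x = −n_x/n_z = −0.686221939 and ∂z/∂y = −n_y/n_z = −0.163896175.
Intercept c from DH-1: 131 + 478468.25 + 817959.43 = 1296558.68.
At (697461, 4990420): z_contact = −478613.04 − 817910.75 + 1296558.68 = 34.88 m.
Depth below ground = 196.1 − 34.88 = 161.2 m.

161.2 m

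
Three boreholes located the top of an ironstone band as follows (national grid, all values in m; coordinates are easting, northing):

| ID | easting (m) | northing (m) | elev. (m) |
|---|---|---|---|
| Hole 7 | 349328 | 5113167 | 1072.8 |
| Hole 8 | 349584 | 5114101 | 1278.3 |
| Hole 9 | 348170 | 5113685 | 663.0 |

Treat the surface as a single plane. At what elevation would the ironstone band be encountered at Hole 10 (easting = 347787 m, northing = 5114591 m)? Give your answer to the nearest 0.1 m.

Two edge vectors: Hole 7→Hole 8 = (256, 934, 205.5), Hole 7→Hole 9 = (-1158, 518, -409.8).
Normal n = (Hole 7→Hole 8) × (Hole 7→Hole 9) = (-489202.2, -133060.2, 1214180).
So ∂z/∂easting = −n_x/n_z = 0.402907477 and ∂z/∂northing = −n_y/n_z = 0.109588529.
Intercept c from Hole 7: 1072.8 − 140746.86 − 560344.45 = −700018.51.
At (347787, 5114591): z = 140126.0 + 560500.5 − 700018.51 = 608.0 m.

608.0 m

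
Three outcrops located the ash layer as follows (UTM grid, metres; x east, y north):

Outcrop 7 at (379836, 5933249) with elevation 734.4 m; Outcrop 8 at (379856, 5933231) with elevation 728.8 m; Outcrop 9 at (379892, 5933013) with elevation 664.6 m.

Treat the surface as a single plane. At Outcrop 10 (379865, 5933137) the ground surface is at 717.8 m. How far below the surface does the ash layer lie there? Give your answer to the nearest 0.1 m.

Let the plane be z = a·x + b·y + c.
Outcrop 8−Outcrop 7: 20a − 18b = −5.6;  Outcrop 9−Outcrop 7: 56a − 236b = −69.8.
Solving gives a = −0.017564655, b = 0.291594828.
Then c = 734.4 − a·379836 − b·5933249 = −1722698.63.
At (379865, 5933137): z_contact = −6672.20 + 1730072.06 − 1722698.63 = 701.23 m.
Depth below ground = 717.8 − 701.23 = 16.6 m.

16.6 m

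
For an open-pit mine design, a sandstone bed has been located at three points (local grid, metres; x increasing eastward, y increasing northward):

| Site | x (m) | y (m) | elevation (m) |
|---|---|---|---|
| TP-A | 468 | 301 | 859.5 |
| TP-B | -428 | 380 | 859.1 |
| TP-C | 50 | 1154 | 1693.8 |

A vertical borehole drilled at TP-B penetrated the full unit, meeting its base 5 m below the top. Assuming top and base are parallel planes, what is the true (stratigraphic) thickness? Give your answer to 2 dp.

3.49 m

Two edge vectors: TP-A→TP-B = (-896, 79, -0.4), TP-A→TP-C = (-418, 853, 834.3).
Normal n = (TP-A→TP-B) × (TP-A→TP-C) = (66250.9, 747700, -731266).
So ∂z/∂x = −n_x/n_z = 0.09060 and ∂z/∂y = −n_y/n_z = 1.02247.
|∇z| = √(a²+b²) = 1.02648, so dip δ = arctan(1.02648) = 45.75°.
True thickness = vertical thickness × cos δ = 5 × cos 45.75° = 3.49 m.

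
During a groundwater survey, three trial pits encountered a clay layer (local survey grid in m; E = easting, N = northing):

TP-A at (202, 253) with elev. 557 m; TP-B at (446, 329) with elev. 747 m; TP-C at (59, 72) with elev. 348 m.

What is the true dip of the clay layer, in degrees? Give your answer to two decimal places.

42.18°

Two edge vectors: TP-A→TP-B = (244, 76, 190), TP-A→TP-C = (-143, -181, -209).
Normal n = (TP-A→TP-B) × (TP-A→TP-C) = (18506, 23826, -33296).
So ∂z/∂E = −n_x/n_z = 0.55580 and ∂z/∂N = −n_y/n_z = 0.71558.
Gradient magnitude |∇z| = √(a² + b²) = √(0.30892 + 0.51206) = 0.90608.
True dip = arctan(0.90608) = 42.18°, dipping toward SW (azimuth ≈ 218°).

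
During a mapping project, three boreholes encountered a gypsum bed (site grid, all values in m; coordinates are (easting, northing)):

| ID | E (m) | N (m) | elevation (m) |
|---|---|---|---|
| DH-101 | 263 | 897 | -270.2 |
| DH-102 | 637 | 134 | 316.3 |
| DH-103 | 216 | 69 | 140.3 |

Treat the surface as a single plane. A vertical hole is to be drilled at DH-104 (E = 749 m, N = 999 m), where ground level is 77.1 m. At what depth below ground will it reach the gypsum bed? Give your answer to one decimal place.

158.3 m

Let the plane be z = a·E + b·N + c.
DH-102−DH-101: 374a − 763b = 586.5;  DH-103−DH-101: −47a − 828b = 410.5.
Solving gives a = 0.49897, b = −0.52410.
Then c = -270.2 − a·263 − b·897 = 68.69.
At (749, 999): z_contact = 373.73 − 523.57 + 68.69 = -81.16 m.
Depth below ground = 77.1 − (-81.16) = 158.3 m.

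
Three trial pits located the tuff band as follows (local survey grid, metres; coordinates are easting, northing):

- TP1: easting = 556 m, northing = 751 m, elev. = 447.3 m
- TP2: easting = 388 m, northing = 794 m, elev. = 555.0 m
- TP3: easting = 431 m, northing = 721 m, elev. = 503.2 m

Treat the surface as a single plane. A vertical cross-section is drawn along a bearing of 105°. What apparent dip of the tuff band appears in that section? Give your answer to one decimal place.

Two edge vectors: TP1→TP2 = (-168, 43, 107.7), TP1→TP3 = (-125, -30, 55.9).
Normal n = (TP1→TP2) × (TP1→TP3) = (5634.7, -4071.3, 10415).
So ∂z/∂easting = −n_x/n_z = −0.54102 and ∂z/∂northing = −n_y/n_z = 0.39091.
Unit vector along 105° is (sin 105°, cos 105°) = (0.9659, -0.2588).
Slope in that direction = a·(0.9659) + b·(-0.2588) = −0.62376.
Apparent dip = arctan|0.62376| = 32.0° (true dip is 33.7°, so apparent ≤ true as expected).

32.0°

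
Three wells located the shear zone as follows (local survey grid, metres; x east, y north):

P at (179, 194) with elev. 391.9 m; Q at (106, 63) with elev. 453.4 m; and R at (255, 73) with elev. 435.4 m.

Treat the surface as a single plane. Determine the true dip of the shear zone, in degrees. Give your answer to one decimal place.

23.2°

Let the plane be z = a·x + b·y + c.
Q−P: −73a − 131b = 61.5;  R−P: 76a − 121b = 43.5.
Solving gives a = −0.09277, b = −0.41777.
Gradient magnitude |∇z| = √(a² + b²) = √(0.00861 + 0.17453) = 0.42795.
True dip = arctan(0.42795) = 23.2°, dipping toward NNE (azimuth ≈ 013°).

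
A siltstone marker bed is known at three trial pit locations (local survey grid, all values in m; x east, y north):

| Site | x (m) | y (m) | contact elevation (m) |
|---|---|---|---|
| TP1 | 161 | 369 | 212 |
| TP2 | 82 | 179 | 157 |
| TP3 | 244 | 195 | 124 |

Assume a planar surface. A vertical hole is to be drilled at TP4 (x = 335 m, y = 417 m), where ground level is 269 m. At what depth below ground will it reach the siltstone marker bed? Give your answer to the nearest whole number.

Two edge vectors: TP1→TP2 = (-79, -190, -55), TP1→TP3 = (83, -174, -88).
Normal n = (TP1→TP2) × (TP1→TP3) = (7150, -11517, 29516).
So ∂z/∂x = −n_x/n_z = −0.24224 and ∂z/∂y = −n_y/n_z = 0.39020.
Intercept c from TP1: 212 + 39.00 − 143.98 = 107.02.
At (335, 417): z_contact = −81.2 + 162.7 + 107.02 = 188.6 m.
Depth below ground = 269 − 188.6 = 80 m.

80 m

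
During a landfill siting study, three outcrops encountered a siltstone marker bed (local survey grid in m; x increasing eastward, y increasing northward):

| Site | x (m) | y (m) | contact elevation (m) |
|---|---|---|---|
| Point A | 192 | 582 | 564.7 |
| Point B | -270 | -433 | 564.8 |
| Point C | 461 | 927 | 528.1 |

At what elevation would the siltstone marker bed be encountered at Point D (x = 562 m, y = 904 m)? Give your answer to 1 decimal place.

Two edge vectors: Point A→Point B = (-462, -1015, 0.1), Point A→Point C = (269, 345, -36.6).
Normal n = (Point A→Point B) × (Point A→Point C) = (37114.5, -16882.3, 113645).
So ∂z/∂x = −n_x/n_z = −0.32658 and ∂z/∂y = −n_y/n_z = 0.14855.
Intercept c from Point A: 564.7 + 62.70 − 86.46 = 540.95.
At (562, 904): z = −183.5 + 134.3 + 540.95 = 491.7 m.

491.7 m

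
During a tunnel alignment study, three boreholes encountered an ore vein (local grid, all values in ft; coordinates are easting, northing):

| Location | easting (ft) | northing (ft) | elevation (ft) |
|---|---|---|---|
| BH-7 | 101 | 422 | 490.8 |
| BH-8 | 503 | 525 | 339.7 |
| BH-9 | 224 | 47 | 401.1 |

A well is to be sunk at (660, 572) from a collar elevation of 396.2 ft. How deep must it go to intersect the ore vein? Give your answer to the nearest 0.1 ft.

114.8 ft

Let the plane be z = a·easting + b·northing + c.
BH-8−BH-7: 402a + 103b = −151.1;  BH-9−BH-7: 123a − 375b = −89.7.
Solving gives a = −0.40327, b = 0.10693.
Then c = 490.8 − a·101 − b·422 = 486.41.
At (660, 572): z_contact = −266.16 + 61.16 + 486.41 = 281.41 ft.
Depth below ground = 396.2 − 281.41 = 114.8 ft.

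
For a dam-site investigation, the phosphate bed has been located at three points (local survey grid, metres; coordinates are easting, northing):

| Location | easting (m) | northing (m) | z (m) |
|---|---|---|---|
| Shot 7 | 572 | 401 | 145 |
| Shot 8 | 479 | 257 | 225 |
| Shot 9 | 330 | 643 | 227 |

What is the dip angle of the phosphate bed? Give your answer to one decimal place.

Let the plane be z = a·easting + b·northing + c.
Shot 8−Shot 7: −93a − 144b = 80;  Shot 9−Shot 7: −242a + 242b = 82.
Solving gives a = −0.54343, b = −0.20459.
Gradient magnitude |∇z| = √(a² + b²) = √(0.29532 + 0.04186) = 0.58067.
True dip = arctan(0.58067) = 30.1°, dipping toward ENE (azimuth ≈ 069°).

30.1°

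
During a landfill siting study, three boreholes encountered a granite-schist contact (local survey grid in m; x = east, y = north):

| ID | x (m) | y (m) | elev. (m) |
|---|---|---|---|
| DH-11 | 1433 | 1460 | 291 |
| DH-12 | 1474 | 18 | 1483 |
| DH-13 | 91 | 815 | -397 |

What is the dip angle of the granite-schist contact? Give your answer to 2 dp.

Two edge vectors: DH-11→DH-12 = (41, -1442, 1192), DH-11→DH-13 = (-1342, -645, -688).
Normal n = (DH-11→DH-12) × (DH-11→DH-13) = (1760936, -1571456, -1961609).
So ∂z/∂x = −n_x/n_z = 0.89770 and ∂z/∂y = −n_y/n_z = −0.80111.
Gradient magnitude |∇z| = √(a² + b²) = √(0.80586 + 0.64177) = 1.20318.
True dip = arctan(1.20318) = 50.27°, dipping toward NW (azimuth ≈ 312°).

50.27°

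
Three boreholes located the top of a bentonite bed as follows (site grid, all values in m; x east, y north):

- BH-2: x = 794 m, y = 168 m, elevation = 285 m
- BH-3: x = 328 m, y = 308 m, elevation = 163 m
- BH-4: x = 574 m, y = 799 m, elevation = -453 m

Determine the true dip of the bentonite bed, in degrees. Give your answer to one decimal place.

50.4°

Let the plane be z = a·x + b·y + c.
BH-3−BH-2: −466a + 140b = −122;  BH-4−BH-2: −220a + 631b = −738.
Solving gives a = −0.10005, b = −1.20446.
Gradient magnitude |∇z| = √(a² + b²) = √(0.01001 + 1.45071) = 1.20860.
True dip = arctan(1.20860) = 50.4°, dipping toward N (azimuth ≈ 005°).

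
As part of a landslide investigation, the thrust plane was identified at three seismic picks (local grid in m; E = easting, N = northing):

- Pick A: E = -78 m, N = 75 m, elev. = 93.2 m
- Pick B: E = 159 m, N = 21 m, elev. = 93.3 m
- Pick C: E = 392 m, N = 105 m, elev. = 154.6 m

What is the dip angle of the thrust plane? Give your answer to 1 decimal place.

24.6°

Two edge vectors: Pick A→Pick B = (237, -54, 0.1), Pick A→Pick C = (470, 30, 61.4).
Normal n = (Pick A→Pick B) × (Pick A→Pick C) = (-3318.6, -14504.8, 32490).
So ∂z/∂E = −n_x/n_z = 0.10214 and ∂z/∂N = −n_y/n_z = 0.44644.
Gradient magnitude |∇z| = √(a² + b²) = √(0.01043 + 0.19931) = 0.45797.
True dip = arctan(0.45797) = 24.6°, dipping toward SSW (azimuth ≈ 193°).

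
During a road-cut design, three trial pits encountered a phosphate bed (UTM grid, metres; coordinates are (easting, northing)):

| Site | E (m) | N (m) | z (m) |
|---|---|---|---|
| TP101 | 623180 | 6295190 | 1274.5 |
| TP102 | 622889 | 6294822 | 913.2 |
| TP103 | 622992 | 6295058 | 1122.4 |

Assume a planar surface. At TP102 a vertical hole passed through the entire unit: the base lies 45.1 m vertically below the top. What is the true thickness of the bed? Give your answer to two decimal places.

Let the plane be z = a·E + b·N + c.
TP102−TP101: −291a − 368b = −361.3;  TP103−TP101: −188a − 132b = −152.1.
Solving gives a = 0.26911, b = 0.76899.
|∇z| = √(a²+b²) = 0.81472, so dip δ = arctan(0.81472) = 39.17°.
True thickness = vertical thickness × cos δ = 45.1 × cos 39.17° = 34.96 m.

34.96 m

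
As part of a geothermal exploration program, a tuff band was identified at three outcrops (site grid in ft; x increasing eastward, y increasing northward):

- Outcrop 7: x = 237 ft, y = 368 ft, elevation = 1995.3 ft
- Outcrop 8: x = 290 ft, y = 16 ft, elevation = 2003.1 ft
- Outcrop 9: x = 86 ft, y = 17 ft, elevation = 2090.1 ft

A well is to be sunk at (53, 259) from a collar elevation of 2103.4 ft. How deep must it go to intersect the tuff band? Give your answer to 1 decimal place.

20.1 ft

Let the plane be z = a·x + b·y + c.
Outcrop 8−Outcrop 7: 53a − 352b = 7.8;  Outcrop 9−Outcrop 7: −151a − 351b = 94.8.
Solving gives a = −0.42689, b = −0.08644.
Then c = 1995.3 − a·237 − b·368 = 2128.28.
At (53, 259): z_contact = −22.63 − 22.39 + 2128.28 = 2083.27 ft.
Depth below ground = 2103.4 − 2083.27 = 20.1 ft.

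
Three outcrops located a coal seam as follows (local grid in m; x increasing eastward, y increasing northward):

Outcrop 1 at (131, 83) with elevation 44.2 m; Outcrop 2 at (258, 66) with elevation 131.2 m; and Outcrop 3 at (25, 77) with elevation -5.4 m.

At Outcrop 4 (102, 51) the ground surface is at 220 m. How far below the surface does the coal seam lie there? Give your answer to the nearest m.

155 m

Let the plane be z = a·x + b·y + c.
Outcrop 2−Outcrop 1: 127a − 17b = 87;  Outcrop 3−Outcrop 1: −106a − 6b = −49.6.
Solving gives a = 0.53245, b = −1.13994.
Then c = 44.2 − a·131 − b·83 = 69.06.
At (102, 51): z_contact = 54.3 − 58.1 + 69.06 = 65.2 m.
Depth below ground = 220 − 65.2 = 155 m.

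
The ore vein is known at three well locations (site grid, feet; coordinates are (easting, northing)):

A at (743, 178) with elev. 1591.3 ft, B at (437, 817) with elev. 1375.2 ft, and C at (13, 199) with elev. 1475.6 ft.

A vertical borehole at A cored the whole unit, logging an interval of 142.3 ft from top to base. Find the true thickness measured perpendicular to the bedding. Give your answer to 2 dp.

Two edge vectors: A→B = (-306, 639, -216.1), A→C = (-730, 21, -115.7).
Normal n = (A→B) × (A→C) = (-69394.2, 122348.8, 460044).
So ∂z/∂E = −n_x/n_z = 0.15084 and ∂z/∂N = −n_y/n_z = −0.26595.
|∇z| = √(a²+b²) = 0.30575, so dip δ = arctan(0.30575) = 17.00°.
True thickness = vertical thickness × cos δ = 142.3 × cos 17.00° = 136.08 ft.

136.08 ft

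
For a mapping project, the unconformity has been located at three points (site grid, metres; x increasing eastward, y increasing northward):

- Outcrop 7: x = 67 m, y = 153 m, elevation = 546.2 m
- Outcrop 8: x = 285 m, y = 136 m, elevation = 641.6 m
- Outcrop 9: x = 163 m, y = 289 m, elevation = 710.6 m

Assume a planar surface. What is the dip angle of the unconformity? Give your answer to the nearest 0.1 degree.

Two edge vectors: Outcrop 7→Outcrop 8 = (218, -17, 95.4), Outcrop 7→Outcrop 9 = (96, 136, 164.4).
Normal n = (Outcrop 7→Outcrop 8) × (Outcrop 7→Outcrop 9) = (-15769.2, -26680.8, 31280).
So ∂z/∂x = −n_x/n_z = 0.50413 and ∂z/∂y = −n_y/n_z = 0.85297.
Gradient magnitude |∇z| = √(a² + b²) = √(0.25415 + 0.72755) = 0.99081.
True dip = arctan(0.99081) = 44.7°, dipping toward SSW (azimuth ≈ 211°).

44.7°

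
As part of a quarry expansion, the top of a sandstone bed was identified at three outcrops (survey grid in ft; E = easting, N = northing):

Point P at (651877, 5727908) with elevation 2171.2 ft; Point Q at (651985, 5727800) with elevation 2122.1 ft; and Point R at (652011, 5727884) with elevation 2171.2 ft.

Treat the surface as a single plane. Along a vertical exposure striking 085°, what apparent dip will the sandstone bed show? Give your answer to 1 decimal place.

8.4°

Let the plane be z = a·E + b·N + c.
Point Q−Point P: 108a − 108b = −49.1;  Point R−Point P: 134a − 24b = 0.
Solving gives a = 0.09919, b = 0.55382.
Unit vector along 085° is (sin 85°, cos 85°) = (0.9962, 0.0872).
Slope in that direction = a·(0.9962) + b·(0.0872) = 0.14708.
Apparent dip = arctan|0.14708| = 8.4° (true dip is 29.4°, so apparent ≤ true as expected).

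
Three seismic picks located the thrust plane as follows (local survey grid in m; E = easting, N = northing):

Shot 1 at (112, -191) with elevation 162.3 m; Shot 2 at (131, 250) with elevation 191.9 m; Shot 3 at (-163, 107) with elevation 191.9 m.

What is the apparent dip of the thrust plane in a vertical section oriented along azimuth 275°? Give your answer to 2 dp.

Let the plane be z = a·E + b·N + c.
Shot 2−Shot 1: 19a + 441b = 29.6;  Shot 3−Shot 1: −275a + 298b = 29.6.
Solving gives a = −0.03335, b = 0.06856.
Unit vector along 275° is (sin 275°, cos 275°) = (-0.9962, 0.0872).
Slope in that direction = a·(-0.9962) + b·(0.0872) = 0.03919.
Apparent dip = arctan|0.03919| = 2.24° (true dip is 4.4°, so apparent ≤ true as expected).

2.24°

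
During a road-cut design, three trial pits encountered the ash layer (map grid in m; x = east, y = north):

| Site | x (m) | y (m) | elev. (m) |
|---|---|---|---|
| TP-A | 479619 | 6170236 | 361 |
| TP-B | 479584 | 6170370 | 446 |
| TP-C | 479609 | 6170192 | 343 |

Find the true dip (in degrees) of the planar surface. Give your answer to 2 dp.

Let the plane be z = a·x + b·y + c.
TP-B−TP-A: −35a + 134b = 85;  TP-C−TP-A: −10a − 44b = −18.
Solving gives a = −0.46111, b = 0.51389.
Gradient magnitude |∇z| = √(a² + b²) = √(0.21262 + 0.26408) = 0.69044.
True dip = arctan(0.69044) = 34.62°, dipping toward SE (azimuth ≈ 138°).

34.62°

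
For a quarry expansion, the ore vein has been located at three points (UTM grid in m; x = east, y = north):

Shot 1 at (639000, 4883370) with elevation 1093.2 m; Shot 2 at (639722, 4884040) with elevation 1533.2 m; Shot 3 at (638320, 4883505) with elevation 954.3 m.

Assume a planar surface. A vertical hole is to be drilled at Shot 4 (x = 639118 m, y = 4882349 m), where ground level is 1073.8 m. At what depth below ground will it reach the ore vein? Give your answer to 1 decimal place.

315.3 m

Let the plane be z = a·x + b·y + c.
Shot 2−Shot 1: 722a + 670b = 440;  Shot 3−Shot 1: −680a + 135b = −138.9.
Solving gives a = 0.275666733, b = 0.359654655.
Then c = 1093.2 − a·639000 − b·4883370 = −1931384.59.
At (639118, 4882349): z_contact = 176183.57 + 1755959.54 − 1931384.59 = 758.52 m.
Depth below ground = 1073.8 − 758.52 = 315.3 m.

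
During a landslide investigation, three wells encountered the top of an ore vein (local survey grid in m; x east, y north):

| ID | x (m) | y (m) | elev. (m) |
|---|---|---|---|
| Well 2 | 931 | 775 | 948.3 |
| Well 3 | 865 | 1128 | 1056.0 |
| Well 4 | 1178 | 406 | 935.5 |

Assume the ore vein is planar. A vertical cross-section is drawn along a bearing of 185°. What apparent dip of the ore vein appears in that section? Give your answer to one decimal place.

Let the plane be z = a·x + b·y + c.
Well 3−Well 2: −66a + 353b = 107.7;  Well 4−Well 2: 247a − 369b = −12.8.
Solving gives a = 0.56054, b = 0.40990.
Unit vector along 185° is (sin 185°, cos 185°) = (-0.0872, -0.9962).
Slope in that direction = a·(-0.0872) + b·(-0.9962) = −0.45720.
Apparent dip = arctan|0.45720| = 24.6° (true dip is 34.8°, so apparent ≤ true as expected).

24.6°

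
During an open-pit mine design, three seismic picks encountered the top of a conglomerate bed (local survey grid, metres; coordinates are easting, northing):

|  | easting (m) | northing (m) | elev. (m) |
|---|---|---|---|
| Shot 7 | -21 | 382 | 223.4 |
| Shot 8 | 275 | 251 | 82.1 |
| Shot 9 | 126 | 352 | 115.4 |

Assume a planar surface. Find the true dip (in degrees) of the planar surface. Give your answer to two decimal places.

55.24°

Two edge vectors: Shot 7→Shot 8 = (296, -131, -141.3), Shot 7→Shot 9 = (147, -30, -108).
Normal n = (Shot 7→Shot 8) × (Shot 7→Shot 9) = (9909, 11196.9, 10377).
So ∂z/∂easting = −n_x/n_z = −0.95490 and ∂z/∂northing = −n_y/n_z = −1.07901.
Gradient magnitude |∇z| = √(a² + b²) = √(0.91183 + 1.16427) = 1.44087.
True dip = arctan(1.44087) = 55.24°, dipping toward NE (azimuth ≈ 042°).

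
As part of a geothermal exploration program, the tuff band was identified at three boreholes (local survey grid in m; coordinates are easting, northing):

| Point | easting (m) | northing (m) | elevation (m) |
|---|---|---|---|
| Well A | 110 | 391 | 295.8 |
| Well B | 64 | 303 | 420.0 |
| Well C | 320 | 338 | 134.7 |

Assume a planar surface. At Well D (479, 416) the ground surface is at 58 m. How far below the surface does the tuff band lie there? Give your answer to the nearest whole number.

Let the plane be z = a·easting + b·northing + c.
Well B−Well A: −46a − 88b = 124.2;  Well C−Well A: 210a − 53b = −161.1.
Solving gives a = −0.99242, b = −0.89260.
Then c = 295.8 − a·110 − b·391 = 753.97.
At (479, 416): z_contact = −475.4 − 371.3 + 753.97 = -92.7 m.
Depth below ground = 58 − (-92.7) = 151 m.

151 m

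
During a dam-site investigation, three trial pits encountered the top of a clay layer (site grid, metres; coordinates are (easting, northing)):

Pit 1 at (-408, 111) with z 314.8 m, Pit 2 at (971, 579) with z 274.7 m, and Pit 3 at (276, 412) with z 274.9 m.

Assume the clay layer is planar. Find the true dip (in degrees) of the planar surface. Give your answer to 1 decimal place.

16.6°

Let the plane be z = a·E + b·N + c.
Pit 2−Pit 1: 1379a + 468b = −40.1;  Pit 3−Pit 1: 684a + 301b = −39.9.
Solving gives a = 0.06953, b = −0.29056.
Gradient magnitude |∇z| = √(a² + b²) = √(0.00483 + 0.08443) = 0.29876.
True dip = arctan(0.29876) = 16.6°, dipping toward NNW (azimuth ≈ 347°).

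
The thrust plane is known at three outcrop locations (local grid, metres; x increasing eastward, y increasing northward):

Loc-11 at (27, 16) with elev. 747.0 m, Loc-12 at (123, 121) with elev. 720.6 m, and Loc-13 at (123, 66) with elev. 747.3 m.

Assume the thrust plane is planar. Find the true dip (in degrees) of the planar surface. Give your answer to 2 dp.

Let the plane be z = a·x + b·y + c.
Loc-12−Loc-11: 96a + 105b = −26.4;  Loc-13−Loc-11: 96a + 50b = 0.3.
Solving gives a = 0.25597, b = −0.48545.
Gradient magnitude |∇z| = √(a² + b²) = √(0.06552 + 0.23567) = 0.54880.
True dip = arctan(0.54880) = 28.76°, dipping toward NNW (azimuth ≈ 332°).

28.76°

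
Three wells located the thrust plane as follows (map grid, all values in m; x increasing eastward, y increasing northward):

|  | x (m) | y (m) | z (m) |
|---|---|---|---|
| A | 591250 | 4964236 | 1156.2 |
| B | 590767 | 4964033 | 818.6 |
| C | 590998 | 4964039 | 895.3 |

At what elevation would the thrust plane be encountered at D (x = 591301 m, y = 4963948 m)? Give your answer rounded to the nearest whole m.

904 m

Let the plane be z = a·x + b·y + c.
B−A: −483a − 203b = −337.6;  C−A: −252a − 197b = −260.9.
Solving gives a = 0.30786453, b = 0.93054893.
Then c = 1156.2 − a·591250 − b·4964236 = −4800333.18.
At (591301, 4963948): z = 182040.6 + 4619196.5 − 4800333.18 = 903.9 m.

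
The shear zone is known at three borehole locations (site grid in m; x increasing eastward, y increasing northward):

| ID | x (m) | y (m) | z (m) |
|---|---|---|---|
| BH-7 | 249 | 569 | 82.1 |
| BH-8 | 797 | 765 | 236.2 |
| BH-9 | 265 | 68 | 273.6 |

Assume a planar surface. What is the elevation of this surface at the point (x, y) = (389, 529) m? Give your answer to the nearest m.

Let the plane be z = a·x + b·y + c.
BH-8−BH-7: 548a + 196b = 154.1;  BH-9−BH-7: 16a − 501b = 191.5.
Solving gives a = 0.41320, b = −0.36904.
Then c = 82.1 − a·249 − b·569 = 189.20.
At (389, 529): z = 160.7 − 195.2 + 189.20 = 154.7 m.

155 m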